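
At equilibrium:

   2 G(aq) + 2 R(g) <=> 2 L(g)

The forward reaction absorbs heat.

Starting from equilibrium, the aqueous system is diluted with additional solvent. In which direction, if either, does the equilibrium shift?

left

Dilution lowers every aqueous concentration by the same factor. Δn_aq = 0 − 2 = -2, so the system shifts toward the side with more dissolved moles — to the left.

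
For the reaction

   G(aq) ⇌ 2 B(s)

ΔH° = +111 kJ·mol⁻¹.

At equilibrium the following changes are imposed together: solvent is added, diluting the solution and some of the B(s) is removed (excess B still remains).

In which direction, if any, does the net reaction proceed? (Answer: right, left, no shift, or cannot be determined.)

Dilution lowers every aqueous concentration by the same factor. Δn_aq = 0 − 1 = -1, so the system shifts toward the side with more dissolved moles — to the left.
B is a pure solid; its activity is 1 regardless of amount, so Q is unaffected — no shift from this change.
Only the nonzero effect(s) matter; the net shift is to the left.

left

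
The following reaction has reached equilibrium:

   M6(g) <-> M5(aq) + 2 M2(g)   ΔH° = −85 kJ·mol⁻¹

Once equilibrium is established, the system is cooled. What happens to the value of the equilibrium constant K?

increases

K depends on temperature via the van 't Hoff relation. The forward reaction is exothermic, so lowering T increases K.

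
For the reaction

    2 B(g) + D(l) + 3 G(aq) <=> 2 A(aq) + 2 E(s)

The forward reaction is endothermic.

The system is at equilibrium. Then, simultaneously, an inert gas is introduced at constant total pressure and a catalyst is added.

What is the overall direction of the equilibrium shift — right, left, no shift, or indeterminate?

Adding inert gas at constant total pressure expands the volume and lowers every reacting partial pressure. With Δn_gas = 0 − 2 = -2, Q moves away from K toward the side with fewer gas moles, so the system shifts toward the side with more gas moles — to the left.
A catalyst speeds both forward and reverse rates equally; it changes neither Q nor K — no shift from this change.
Only the nonzero effect(s) matter; the net shift is to the left.

left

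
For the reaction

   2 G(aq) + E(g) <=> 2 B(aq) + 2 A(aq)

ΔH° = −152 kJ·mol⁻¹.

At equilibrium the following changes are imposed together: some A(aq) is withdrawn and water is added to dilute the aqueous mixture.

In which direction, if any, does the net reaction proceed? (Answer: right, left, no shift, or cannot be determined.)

right

Removing A (aq), a product, drives the reaction to the right.
Dilution lowers every aqueous concentration by the same factor. Δn_aq = 4 − 2 = +2, so the system shifts toward the side with more dissolved moles — to the right.
All effects act in the same direction — net shift to the right.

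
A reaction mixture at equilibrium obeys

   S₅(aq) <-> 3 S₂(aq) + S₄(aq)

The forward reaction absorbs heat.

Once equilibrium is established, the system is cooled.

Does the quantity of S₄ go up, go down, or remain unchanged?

The forward reaction is endothermic. Lowering T favours the exothermic direction — shift to the left.
The net shift is to the left. S₄ is a product, so its amount decreases.

decreases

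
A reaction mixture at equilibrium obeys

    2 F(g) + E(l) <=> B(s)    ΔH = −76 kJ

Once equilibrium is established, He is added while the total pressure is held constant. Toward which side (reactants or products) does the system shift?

left

Adding inert gas at constant total pressure expands the volume and lowers every reacting partial pressure. With Δn_gas = 0 − 2 = -2, Q moves away from K toward the side with fewer gas moles, so the system shifts toward the side with more gas moles — to the left.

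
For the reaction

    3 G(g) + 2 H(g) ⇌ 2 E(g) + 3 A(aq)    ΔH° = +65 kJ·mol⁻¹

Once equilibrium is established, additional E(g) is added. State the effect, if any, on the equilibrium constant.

unchanged

The equilibrium constant depends only on temperature. This perturbation may move the position of equilibrium, but since T is unchanged, K itself is unchanged.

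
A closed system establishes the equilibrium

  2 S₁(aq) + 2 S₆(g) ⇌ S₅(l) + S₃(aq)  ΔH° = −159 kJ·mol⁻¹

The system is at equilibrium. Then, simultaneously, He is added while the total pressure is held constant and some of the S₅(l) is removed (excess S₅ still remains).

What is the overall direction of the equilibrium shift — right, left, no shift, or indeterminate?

left

Adding inert gas at constant total pressure expands the volume and lowers every reacting partial pressure. With Δn_gas = 0 − 2 = -2, Q moves away from K toward the side with fewer gas moles, so the system shifts toward the side with more gas moles — to the left.
S₅ is a pure liquid; its activity is 1 regardless of amount, so Q is unaffected — no shift from this change.
Only the nonzero effect(s) matter; the net shift is to the left.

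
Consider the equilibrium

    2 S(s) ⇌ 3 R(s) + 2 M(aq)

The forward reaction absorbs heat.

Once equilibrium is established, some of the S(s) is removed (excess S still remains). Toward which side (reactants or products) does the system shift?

no shift

S is a pure solid; its activity is 1 regardless of amount, so Q is unaffected — no shift from this change.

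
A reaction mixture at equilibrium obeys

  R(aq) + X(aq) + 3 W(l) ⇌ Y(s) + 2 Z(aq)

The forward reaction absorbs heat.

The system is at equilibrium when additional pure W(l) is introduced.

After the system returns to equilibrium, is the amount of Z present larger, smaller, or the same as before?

unchanged

W is a pure liquid; its activity is 1 regardless of amount, so Q is unaffected — no shift from this change.
No net shift occurs, so the amount of Z is unchanged.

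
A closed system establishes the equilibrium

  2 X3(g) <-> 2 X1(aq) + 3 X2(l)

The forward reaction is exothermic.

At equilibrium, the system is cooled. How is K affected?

increases

K depends on temperature via the van 't Hoff relation. The forward reaction is exothermic, so lowering T increases K.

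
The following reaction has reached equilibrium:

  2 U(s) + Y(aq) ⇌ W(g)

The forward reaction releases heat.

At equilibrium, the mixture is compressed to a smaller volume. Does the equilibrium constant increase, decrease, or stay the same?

unchanged

The equilibrium constant depends only on temperature. This perturbation may move the position of equilibrium, but since T is unchanged, K itself is unchanged.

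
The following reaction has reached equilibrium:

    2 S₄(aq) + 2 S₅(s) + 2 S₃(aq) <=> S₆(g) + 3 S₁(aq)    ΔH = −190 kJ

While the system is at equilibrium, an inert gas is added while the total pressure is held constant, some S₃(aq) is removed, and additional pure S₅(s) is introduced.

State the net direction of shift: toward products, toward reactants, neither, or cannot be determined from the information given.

Adding inert gas at constant total pressure expands the volume and lowers every reacting partial pressure. With Δn_gas = 1 − 0 = +1, Q moves away from K toward the side with fewer gas moles, so the system shifts toward the side with more gas moles — to the right.
Removing S₃ (aq), a reactant, drives the reaction to the left.
S₅ is a pure solid; its activity is 1 regardless of amount, so Q is unaffected — no shift from this change.
The individual effects push in opposite directions; without quantitative information the net direction cannot be determined.

cannot be determined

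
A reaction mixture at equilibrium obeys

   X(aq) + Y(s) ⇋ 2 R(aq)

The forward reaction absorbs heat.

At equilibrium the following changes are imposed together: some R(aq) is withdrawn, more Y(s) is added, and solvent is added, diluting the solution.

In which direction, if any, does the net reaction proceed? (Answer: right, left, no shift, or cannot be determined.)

Removing R (aq), a product, drives the reaction to the right.
Y is a pure solid; its activity is 1 regardless of amount, so Q is unaffected — no shift from this change.
Dilution lowers every aqueous concentration by the same factor. Δn_aq = 2 − 1 = +1, so the system shifts toward the side with more dissolved moles — to the right.
Only the nonzero effect(s) matter; the net shift is to the right.

right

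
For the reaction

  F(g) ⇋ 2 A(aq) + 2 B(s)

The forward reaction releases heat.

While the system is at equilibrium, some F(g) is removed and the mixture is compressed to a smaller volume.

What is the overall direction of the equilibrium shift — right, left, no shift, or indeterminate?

Removing F (g), a reactant, drives the reaction to the left.
Gas moles: reactants 1, products 0 (Δn_gas = -1). Compression shifts the system toward the side with fewer moles of gas — to the right.
The individual effects push in opposite directions; without quantitative information the net direction cannot be determined.

cannot be determined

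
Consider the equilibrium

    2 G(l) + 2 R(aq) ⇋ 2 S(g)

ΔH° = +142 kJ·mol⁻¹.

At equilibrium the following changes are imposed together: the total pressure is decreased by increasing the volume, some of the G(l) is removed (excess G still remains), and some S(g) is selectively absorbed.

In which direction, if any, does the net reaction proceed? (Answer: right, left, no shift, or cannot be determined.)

Gas moles: reactants 0, products 2 (Δn_gas = +2). Expansion shifts the system toward the side with more moles of gas — to the right.
G is a pure liquid; its activity is 1 regardless of amount, so Q is unaffected — no shift from this change.
Removing S (g), a product, drives the reaction to the right.
Only the nonzero effect(s) matter; the net shift is to the right.

right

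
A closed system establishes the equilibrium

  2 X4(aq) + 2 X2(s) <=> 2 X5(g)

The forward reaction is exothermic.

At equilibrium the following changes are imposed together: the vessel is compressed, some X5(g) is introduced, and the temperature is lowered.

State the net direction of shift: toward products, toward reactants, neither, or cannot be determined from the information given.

Gas moles: reactants 0, products 2 (Δn_gas = +2). Compression shifts the system toward the side with fewer moles of gas — to the left.
Adding X5 (g), a product, drives the reaction to the left.
The forward reaction is exothermic. Lowering T favours the exothermic direction — shift to the right.
The individual effects push in opposite directions; without quantitative information the net direction cannot be determined.

cannot be determined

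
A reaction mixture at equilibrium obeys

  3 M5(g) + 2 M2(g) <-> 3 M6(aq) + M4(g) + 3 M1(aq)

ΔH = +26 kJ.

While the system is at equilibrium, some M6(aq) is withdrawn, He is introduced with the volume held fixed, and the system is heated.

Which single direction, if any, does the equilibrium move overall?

Removing M6 (aq), a product, drives the reaction to the right.
At constant volume, adding an inert gas leaves every reacting species' partial pressure unchanged, so Q is unchanged — no shift from this change.
The forward reaction is endothermic. Raising T favours the endothermic direction — shift to the right.
Only the nonzero effect(s) matter; the net shift is to the right.

right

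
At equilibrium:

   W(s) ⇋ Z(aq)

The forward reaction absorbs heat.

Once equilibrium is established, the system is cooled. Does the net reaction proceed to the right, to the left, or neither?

The forward reaction is endothermic. Lowering T favours the exothermic direction — shift to the left.

left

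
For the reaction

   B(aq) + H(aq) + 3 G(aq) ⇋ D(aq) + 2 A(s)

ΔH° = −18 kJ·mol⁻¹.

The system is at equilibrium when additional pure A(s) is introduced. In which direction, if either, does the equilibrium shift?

A is a pure solid; its activity is 1 regardless of amount, so Q is unaffected — no shift from this change.

no shift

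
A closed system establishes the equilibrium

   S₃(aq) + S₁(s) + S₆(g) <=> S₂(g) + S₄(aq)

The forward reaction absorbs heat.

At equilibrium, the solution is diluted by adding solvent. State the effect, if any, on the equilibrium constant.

unchanged

The equilibrium constant depends only on temperature. This perturbation changes neither the position of equilibrium nor K.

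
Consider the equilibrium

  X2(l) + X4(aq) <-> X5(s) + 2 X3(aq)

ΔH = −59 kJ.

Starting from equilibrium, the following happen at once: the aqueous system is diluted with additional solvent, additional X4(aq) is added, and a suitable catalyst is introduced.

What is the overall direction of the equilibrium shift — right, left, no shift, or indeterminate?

right

Dilution lowers every aqueous concentration by the same factor. Δn_aq = 2 − 1 = +1, so the system shifts toward the side with more dissolved moles — to the right.
Adding X4 (aq), a reactant, drives the reaction to the right.
A catalyst speeds both forward and reverse rates equally; it changes neither Q nor K — no shift from this change.
Only the nonzero effect(s) matter; the net shift is to the right.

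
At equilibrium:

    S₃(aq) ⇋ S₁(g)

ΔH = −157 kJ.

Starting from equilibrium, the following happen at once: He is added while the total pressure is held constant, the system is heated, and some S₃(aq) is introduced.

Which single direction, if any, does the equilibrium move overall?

cannot be determined

Adding inert gas at constant total pressure expands the volume and lowers every reacting partial pressure. With Δn_gas = 1 − 0 = +1, Q moves away from K toward the side with fewer gas moles, so the system shifts toward the side with more gas moles — to the right.
The forward reaction is exothermic. Raising T favours the endothermic direction — shift to the left.
Adding S₃ (aq), a reactant, drives the reaction to the right.
The individual effects push in opposite directions; without quantitative information the net direction cannot be determined.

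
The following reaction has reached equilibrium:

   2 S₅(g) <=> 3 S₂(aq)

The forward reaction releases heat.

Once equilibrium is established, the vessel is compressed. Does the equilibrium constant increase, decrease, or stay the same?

unchanged

The equilibrium constant depends only on temperature. This perturbation may move the position of equilibrium, but since T is unchanged, K itself is unchanged.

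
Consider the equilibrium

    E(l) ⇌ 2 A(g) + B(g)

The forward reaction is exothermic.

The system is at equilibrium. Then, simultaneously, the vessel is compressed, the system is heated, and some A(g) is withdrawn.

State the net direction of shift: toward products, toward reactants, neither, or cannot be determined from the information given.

Gas moles: reactants 0, products 3 (Δn_gas = +3). Compression shifts the system toward the side with fewer moles of gas — to the left.
The forward reaction is exothermic. Raising T favours the endothermic direction — shift to the left.
Removing A (g), a product, drives the reaction to the right.
The individual effects push in opposite directions; without quantitative information the net direction cannot be determined.

cannot be determined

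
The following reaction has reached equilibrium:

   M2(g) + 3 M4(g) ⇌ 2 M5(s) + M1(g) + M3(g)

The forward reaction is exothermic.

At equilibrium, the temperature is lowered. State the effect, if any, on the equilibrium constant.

increases

K depends on temperature via the van 't Hoff relation. The forward reaction is exothermic, so lowering T increases K.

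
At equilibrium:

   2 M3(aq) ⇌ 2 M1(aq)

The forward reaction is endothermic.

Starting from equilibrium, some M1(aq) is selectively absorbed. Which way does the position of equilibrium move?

Removing M1 (aq), a product, drives the reaction to the right.

right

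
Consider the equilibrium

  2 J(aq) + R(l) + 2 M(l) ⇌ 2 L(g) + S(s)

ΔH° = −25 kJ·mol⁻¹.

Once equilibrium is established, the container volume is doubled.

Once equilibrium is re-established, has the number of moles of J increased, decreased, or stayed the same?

Gas moles: reactants 0, products 2 (Δn_gas = +2). Expansion shifts the system toward the side with more moles of gas — to the right.
The net shift is to the right. J is a reactant, so its amount decreases.

decreases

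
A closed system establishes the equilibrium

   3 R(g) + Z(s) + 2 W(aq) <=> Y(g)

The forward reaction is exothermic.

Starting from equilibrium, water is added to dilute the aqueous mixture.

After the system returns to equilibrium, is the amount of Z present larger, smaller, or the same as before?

Dilution lowers every aqueous concentration by the same factor. Δn_aq = 0 − 2 = -2, so the system shifts toward the side with more dissolved moles — to the left.
The net shift is to the left. Z is a reactant, so its amount increases.

increases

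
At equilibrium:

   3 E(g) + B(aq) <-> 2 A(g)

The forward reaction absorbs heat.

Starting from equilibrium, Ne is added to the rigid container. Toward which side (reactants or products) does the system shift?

At constant volume, adding an inert gas leaves every reacting species' partial pressure unchanged, so Q is unchanged — no shift from this change.

no shift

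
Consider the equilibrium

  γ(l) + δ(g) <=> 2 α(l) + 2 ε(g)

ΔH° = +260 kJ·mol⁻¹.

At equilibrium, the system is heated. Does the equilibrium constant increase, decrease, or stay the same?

increases

K depends on temperature via the van 't Hoff relation. The forward reaction is endothermic, so raising T increases K.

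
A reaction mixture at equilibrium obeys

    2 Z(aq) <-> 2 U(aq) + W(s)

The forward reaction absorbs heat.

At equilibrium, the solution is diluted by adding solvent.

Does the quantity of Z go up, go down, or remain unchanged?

unchanged

Dilution scales every aqueous concentration by the same factor. Δn_aq = 2 − 2 = 0, so Q is unchanged — no shift.
No net shift occurs, so the amount of Z is unchanged.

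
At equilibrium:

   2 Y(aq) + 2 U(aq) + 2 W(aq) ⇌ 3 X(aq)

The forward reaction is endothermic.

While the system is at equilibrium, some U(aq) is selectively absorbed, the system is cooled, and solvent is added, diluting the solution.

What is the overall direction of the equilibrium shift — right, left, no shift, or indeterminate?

Removing U (aq), a reactant, drives the reaction to the left.
The forward reaction is endothermic. Lowering T favours the exothermic direction — shift to the left.
Dilution lowers every aqueous concentration by the same factor. Δn_aq = 3 − 6 = -3, so the system shifts toward the side with more dissolved moles — to the left.
All effects act in the same direction — net shift to the left.

left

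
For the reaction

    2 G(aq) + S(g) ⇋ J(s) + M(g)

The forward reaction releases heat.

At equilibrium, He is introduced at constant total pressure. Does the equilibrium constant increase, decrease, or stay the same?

The equilibrium constant depends only on temperature. This perturbation changes neither the position of equilibrium nor K.

unchanged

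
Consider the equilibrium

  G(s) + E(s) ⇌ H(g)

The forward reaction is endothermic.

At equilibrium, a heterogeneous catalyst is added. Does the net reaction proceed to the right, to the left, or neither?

A catalyst speeds both forward and reverse rates equally; it changes neither Q nor K — no shift from this change.

no shift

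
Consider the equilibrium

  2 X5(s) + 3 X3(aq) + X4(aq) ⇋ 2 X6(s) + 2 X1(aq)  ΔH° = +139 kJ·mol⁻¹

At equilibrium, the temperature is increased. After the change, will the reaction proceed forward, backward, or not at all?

right

The forward reaction is endothermic. Raising T favours the endothermic direction — shift to the right.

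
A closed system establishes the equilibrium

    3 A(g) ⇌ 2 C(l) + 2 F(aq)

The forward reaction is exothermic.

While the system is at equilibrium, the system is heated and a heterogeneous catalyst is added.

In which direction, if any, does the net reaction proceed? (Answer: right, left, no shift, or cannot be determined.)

left

The forward reaction is exothermic. Raising T favours the endothermic direction — shift to the left.
A catalyst speeds both forward and reverse rates equally; it changes neither Q nor K — no shift from this change.
Only the nonzero effect(s) matter; the net shift is to the left.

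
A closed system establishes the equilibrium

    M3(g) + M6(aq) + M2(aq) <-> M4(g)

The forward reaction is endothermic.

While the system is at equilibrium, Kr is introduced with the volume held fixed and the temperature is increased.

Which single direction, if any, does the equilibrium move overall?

At constant volume, adding an inert gas leaves every reacting species' partial pressure unchanged, so Q is unchanged — no shift from this change.
The forward reaction is endothermic. Raising T favours the endothermic direction — shift to the right.
Only the nonzero effect(s) matter; the net shift is to the right.

right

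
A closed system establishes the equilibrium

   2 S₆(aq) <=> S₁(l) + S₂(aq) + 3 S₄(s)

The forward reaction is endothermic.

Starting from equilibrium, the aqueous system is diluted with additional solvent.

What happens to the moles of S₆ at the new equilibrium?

increases

Dilution lowers every aqueous concentration by the same factor. Δn_aq = 1 − 2 = -1, so the system shifts toward the side with more dissolved moles — to the left.
The net shift is to the left. S₆ is a reactant, so its amount increases.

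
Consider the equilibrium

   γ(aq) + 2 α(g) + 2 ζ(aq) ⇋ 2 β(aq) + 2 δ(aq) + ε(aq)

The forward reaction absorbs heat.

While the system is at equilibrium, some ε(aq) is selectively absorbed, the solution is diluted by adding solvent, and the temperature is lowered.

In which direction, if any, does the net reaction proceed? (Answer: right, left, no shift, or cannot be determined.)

cannot be determined

Removing ε (aq), a product, drives the reaction to the right.
Dilution lowers every aqueous concentration by the same factor. Δn_aq = 5 − 3 = +2, so the system shifts toward the side with more dissolved moles — to the right.
The forward reaction is endothermic. Lowering T favours the exothermic direction — shift to the left.
The individual effects push in opposite directions; without quantitative information the net direction cannot be determined.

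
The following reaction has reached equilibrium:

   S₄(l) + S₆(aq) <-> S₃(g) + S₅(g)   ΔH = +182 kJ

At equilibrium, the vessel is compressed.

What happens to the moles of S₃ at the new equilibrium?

Gas moles: reactants 0, products 2 (Δn_gas = +2). Compression shifts the system toward the side with fewer moles of gas — to the left.
The net shift is to the left. S₃ is a product, so its amount decreases.

decreases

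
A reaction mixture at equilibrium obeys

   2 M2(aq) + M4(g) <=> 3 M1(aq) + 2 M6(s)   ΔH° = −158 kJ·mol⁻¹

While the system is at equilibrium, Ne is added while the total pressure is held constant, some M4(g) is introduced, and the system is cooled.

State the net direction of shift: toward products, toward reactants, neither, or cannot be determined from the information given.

cannot be determined

Adding inert gas at constant total pressure expands the volume and lowers every reacting partial pressure. With Δn_gas = 0 − 1 = -1, Q moves away from K toward the side with fewer gas moles, so the system shifts toward the side with more gas moles — to the left.
Adding M4 (g), a reactant, drives the reaction to the right.
The forward reaction is exothermic. Lowering T favours the exothermic direction — shift to the right.
The individual effects push in opposite directions; without quantitative information the net direction cannot be determined.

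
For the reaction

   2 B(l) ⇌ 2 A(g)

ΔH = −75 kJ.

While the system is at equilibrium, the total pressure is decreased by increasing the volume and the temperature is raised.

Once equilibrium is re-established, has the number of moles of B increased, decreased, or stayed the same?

cannot be determined

Gas moles: reactants 0, products 2 (Δn_gas = +2). Expansion shifts the system toward the side with more moles of gas — to the right.
The forward reaction is exothermic. Raising T favours the endothermic direction — shift to the left.
The two effects oppose each other, so the net shift — and hence the change in B — cannot be determined from the given information.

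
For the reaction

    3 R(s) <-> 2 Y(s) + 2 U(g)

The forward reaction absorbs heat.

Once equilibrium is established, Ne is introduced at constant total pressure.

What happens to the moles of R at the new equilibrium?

decreases

Adding inert gas at constant total pressure expands the volume and lowers every reacting partial pressure. With Δn_gas = 2 − 0 = +2, Q moves away from K toward the side with fewer gas moles, so the system shifts toward the side with more gas moles — to the right.
The net shift is to the right. R is a reactant, so its amount decreases.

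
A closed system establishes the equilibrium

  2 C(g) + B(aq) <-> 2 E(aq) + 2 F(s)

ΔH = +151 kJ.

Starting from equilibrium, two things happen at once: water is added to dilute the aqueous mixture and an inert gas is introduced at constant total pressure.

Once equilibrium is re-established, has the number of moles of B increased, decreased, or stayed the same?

Dilution lowers every aqueous concentration by the same factor. Δn_aq = 2 − 1 = +1, so the system shifts toward the side with more dissolved moles — to the right.
Adding inert gas at constant total pressure expands the volume and lowers every reacting partial pressure. With Δn_gas = 0 − 2 = -2, Q moves away from K toward the side with fewer gas moles, so the system shifts toward the side with more gas moles — to the left.
The two effects oppose each other, so the net shift — and hence the change in B — cannot be determined from the given information.

cannot be determined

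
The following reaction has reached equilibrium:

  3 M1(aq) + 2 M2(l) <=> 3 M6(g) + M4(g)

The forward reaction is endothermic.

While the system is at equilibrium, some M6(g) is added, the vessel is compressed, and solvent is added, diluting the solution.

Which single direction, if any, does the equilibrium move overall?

left

Adding M6 (g), a product, drives the reaction to the left.
Gas moles: reactants 0, products 4 (Δn_gas = +4). Compression shifts the system toward the side with fewer moles of gas — to the left.
Dilution lowers every aqueous concentration by the same factor. Δn_aq = 0 − 3 = -3, so the system shifts toward the side with more dissolved moles — to the left.
All effects act in the same direction — net shift to the left.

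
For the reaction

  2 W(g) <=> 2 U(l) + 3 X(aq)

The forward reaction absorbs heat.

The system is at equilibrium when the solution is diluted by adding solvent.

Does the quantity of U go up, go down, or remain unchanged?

increases

Dilution lowers every aqueous concentration by the same factor. Δn_aq = 3 − 0 = +3, so the system shifts toward the side with more dissolved moles — to the right.
The net shift is to the right. U is a product, so its amount increases.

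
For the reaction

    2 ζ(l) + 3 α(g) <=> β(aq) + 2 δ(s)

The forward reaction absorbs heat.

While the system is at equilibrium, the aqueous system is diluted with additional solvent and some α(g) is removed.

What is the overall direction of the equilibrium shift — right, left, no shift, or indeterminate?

Dilution lowers every aqueous concentration by the same factor. Δn_aq = 1 − 0 = +1, so the system shifts toward the side with more dissolved moles — to the right.
Removing α (g), a reactant, drives the reaction to the left.
The individual effects push in opposite directions; without quantitative information the net direction cannot be determined.

cannot be determined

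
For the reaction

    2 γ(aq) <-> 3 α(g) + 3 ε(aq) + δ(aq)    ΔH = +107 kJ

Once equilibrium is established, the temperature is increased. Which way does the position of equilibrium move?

The forward reaction is endothermic. Raising T favours the endothermic direction — shift to the right.

right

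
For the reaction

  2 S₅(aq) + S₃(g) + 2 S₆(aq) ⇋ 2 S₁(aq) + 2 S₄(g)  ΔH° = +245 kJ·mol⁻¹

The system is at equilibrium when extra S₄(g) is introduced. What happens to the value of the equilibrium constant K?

unchanged

The equilibrium constant depends only on temperature. This perturbation may move the position of equilibrium, but since T is unchanged, K itself is unchanged.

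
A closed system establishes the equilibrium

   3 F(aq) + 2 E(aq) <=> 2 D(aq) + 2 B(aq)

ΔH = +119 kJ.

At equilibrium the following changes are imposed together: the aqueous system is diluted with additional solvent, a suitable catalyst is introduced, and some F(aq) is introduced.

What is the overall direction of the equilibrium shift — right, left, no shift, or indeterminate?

cannot be determined

Dilution lowers every aqueous concentration by the same factor. Δn_aq = 4 − 5 = -1, so the system shifts toward the side with more dissolved moles — to the left.
A catalyst speeds both forward and reverse rates equally; it changes neither Q nor K — no shift from this change.
Adding F (aq), a reactant, drives the reaction to the right.
The individual effects push in opposite directions; without quantitative information the net direction cannot be determined.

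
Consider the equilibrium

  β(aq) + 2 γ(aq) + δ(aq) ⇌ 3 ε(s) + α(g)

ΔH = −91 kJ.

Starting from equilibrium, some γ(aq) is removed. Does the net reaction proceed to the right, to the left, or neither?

Removing γ (aq), a reactant, drives the reaction to the left.

left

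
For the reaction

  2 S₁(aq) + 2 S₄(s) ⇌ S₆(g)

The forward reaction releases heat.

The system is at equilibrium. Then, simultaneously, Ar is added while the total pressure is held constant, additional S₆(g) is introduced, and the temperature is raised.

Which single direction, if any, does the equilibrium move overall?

Adding inert gas at constant total pressure expands the volume and lowers every reacting partial pressure. With Δn_gas = 1 − 0 = +1, Q moves away from K toward the side with fewer gas moles, so the system shifts toward the side with more gas moles — to the right.
Adding S₆ (g), a product, drives the reaction to the left.
The forward reaction is exothermic. Raising T favours the endothermic direction — shift to the left.
The individual effects push in opposite directions; without quantitative information the net direction cannot be determined.

cannot be determined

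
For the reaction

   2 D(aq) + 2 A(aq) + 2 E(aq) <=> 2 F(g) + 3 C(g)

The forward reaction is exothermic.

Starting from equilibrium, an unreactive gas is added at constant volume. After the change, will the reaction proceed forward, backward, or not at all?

At constant volume, adding an inert gas leaves every reacting species' partial pressure unchanged, so Q is unchanged — no shift from this change.

no shift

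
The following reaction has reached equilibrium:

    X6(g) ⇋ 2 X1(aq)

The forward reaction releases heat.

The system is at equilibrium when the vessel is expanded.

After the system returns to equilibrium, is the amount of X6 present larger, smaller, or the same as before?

Gas moles: reactants 1, products 0 (Δn_gas = -1). Expansion shifts the system toward the side with more moles of gas — to the left.
The net shift is to the left. X6 is a reactant, so its amount increases.

increases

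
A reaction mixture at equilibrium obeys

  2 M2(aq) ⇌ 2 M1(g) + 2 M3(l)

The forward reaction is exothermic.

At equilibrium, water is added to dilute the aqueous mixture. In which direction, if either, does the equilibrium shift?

Dilution lowers every aqueous concentration by the same factor. Δn_aq = 0 − 2 = -2, so the system shifts toward the side with more dissolved moles — to the left.

left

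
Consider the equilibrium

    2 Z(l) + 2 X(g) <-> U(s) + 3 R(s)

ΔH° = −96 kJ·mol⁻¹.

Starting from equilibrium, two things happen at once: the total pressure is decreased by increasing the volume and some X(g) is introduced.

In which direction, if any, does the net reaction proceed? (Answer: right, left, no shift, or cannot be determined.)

Gas moles: reactants 2, products 0 (Δn_gas = -2). Expansion shifts the system toward the side with more moles of gas — to the left.
Adding X (g), a reactant, drives the reaction to the right.
The individual effects push in opposite directions; without quantitative information the net direction cannot be determined.

cannot be determined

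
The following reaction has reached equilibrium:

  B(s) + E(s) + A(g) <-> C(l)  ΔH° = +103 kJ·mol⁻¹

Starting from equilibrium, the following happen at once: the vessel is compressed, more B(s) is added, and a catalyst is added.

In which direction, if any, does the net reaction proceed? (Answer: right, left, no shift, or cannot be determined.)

right

Gas moles: reactants 1, products 0 (Δn_gas = -1). Compression shifts the system toward the side with fewer moles of gas — to the right.
B is a pure solid; its activity is 1 regardless of amount, so Q is unaffected — no shift from this change.
A catalyst speeds both forward and reverse rates equally; it changes neither Q nor K — no shift from this change.
Only the nonzero effect(s) matter; the net shift is to the right.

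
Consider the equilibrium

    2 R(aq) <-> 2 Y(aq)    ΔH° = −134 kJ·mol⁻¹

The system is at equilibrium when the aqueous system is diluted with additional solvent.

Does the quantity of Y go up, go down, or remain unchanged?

unchanged

Dilution scales every aqueous concentration by the same factor. Δn_aq = 2 − 2 = 0, so Q is unchanged — no shift.
No net shift occurs, so the amount of Y is unchanged.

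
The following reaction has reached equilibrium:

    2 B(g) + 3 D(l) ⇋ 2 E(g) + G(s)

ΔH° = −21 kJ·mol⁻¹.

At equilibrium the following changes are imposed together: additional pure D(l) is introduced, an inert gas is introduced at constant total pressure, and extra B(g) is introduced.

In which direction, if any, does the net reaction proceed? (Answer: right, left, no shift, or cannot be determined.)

right

D is a pure liquid; its activity is 1 regardless of amount, so Q is unaffected — no shift from this change.
Adding inert gas at constant total pressure expands the volume, scaling every reacting partial pressure by the same factor. Δn_gas = 2 − 2 = 0, so Q is unchanged — no shift.
Adding B (g), a reactant, drives the reaction to the right.
Only the nonzero effect(s) matter; the net shift is to the right.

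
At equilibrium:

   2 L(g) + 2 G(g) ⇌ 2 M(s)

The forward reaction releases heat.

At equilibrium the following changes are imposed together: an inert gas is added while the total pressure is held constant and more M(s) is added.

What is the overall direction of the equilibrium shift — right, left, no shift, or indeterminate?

left

Adding inert gas at constant total pressure expands the volume and lowers every reacting partial pressure. With Δn_gas = 0 − 4 = -4, Q moves away from K toward the side with fewer gas moles, so the system shifts toward the side with more gas moles — to the left.
M is a pure solid; its activity is 1 regardless of amount, so Q is unaffected — no shift from this change.
Only the nonzero effect(s) matter; the net shift is to the left.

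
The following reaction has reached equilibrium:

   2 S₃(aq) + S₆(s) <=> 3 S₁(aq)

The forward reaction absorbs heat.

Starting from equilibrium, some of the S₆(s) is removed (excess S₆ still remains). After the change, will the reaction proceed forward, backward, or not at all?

no shift

S₆ is a pure solid; its activity is 1 regardless of amount, so Q is unaffected — no shift from this change.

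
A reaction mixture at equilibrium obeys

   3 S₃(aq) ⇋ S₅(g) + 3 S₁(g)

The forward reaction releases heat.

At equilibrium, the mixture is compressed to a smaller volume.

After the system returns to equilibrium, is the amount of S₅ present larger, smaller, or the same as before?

decreases

Gas moles: reactants 0, products 4 (Δn_gas = +4). Compression shifts the system toward the side with fewer moles of gas — to the left.
The net shift is to the left. S₅ is a product, so its amount decreases.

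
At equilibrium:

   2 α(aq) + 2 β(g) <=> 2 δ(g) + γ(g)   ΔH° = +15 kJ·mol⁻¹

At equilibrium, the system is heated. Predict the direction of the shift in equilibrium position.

The forward reaction is endothermic. Raising T favours the endothermic direction — shift to the right.

right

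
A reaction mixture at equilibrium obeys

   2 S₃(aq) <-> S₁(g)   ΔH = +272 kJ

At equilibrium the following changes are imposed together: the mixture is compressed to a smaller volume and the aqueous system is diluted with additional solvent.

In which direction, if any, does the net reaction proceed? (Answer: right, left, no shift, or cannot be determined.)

Gas moles: reactants 0, products 1 (Δn_gas = +1). Compression shifts the system toward the side with fewer moles of gas — to the left.
Dilution lowers every aqueous concentration by the same factor. Δn_aq = 0 − 2 = -2, so the system shifts toward the side with more dissolved moles — to the left.
All effects act in the same direction — net shift to the left.

left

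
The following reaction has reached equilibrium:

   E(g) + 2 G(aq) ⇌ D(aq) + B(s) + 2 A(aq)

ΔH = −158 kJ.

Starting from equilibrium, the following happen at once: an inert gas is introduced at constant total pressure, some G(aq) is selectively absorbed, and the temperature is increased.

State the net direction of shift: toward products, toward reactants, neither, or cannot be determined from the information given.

Adding inert gas at constant total pressure expands the volume and lowers every reacting partial pressure. With Δn_gas = 0 − 1 = -1, Q moves away from K toward the side with fewer gas moles, so the system shifts toward the side with more gas moles — to the left.
Removing G (aq), a reactant, drives the reaction to the left.
The forward reaction is exothermic. Raising T favours the endothermic direction — shift to the left.
All effects act in the same direction — net shift to the left.

left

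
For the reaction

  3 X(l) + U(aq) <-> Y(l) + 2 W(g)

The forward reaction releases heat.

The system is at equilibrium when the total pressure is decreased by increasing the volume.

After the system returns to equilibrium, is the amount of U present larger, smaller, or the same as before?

decreases

Gas moles: reactants 0, products 2 (Δn_gas = +2). Expansion shifts the system toward the side with more moles of gas — to the right.
The net shift is to the right. U is a reactant, so its amount decreases.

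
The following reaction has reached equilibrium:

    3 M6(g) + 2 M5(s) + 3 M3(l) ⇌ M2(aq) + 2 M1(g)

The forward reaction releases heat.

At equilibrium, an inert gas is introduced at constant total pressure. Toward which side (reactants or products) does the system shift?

left

Adding inert gas at constant total pressure expands the volume and lowers every reacting partial pressure. With Δn_gas = 2 − 3 = -1, Q moves away from K toward the side with fewer gas moles, so the system shifts toward the side with more gas moles — to the left.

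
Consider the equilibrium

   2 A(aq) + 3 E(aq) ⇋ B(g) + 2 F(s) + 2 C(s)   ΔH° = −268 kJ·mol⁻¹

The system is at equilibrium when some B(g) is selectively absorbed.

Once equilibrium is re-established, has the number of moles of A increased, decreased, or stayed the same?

Removing B (g), a product, drives the reaction to the right.
The net shift is to the right. A is a reactant, so its amount decreases.

decreases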